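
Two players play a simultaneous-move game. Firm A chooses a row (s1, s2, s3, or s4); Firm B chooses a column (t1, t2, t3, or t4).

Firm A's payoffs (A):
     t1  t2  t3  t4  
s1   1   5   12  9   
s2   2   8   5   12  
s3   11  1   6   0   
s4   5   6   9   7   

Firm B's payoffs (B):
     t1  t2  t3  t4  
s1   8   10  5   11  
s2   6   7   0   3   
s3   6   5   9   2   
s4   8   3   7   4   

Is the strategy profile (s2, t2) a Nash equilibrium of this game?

Yes

Holding Firm B at t2: Firm A gets 8 from s2, versus 5 from s1, 1 from s3, 6 from s4. No profitable deviation for Firm A.
Holding Firm A at s2: Firm B gets 7 from t2, versus 6 from t1, 0 from t3, 3 from t4. No profitable deviation for Firm B either.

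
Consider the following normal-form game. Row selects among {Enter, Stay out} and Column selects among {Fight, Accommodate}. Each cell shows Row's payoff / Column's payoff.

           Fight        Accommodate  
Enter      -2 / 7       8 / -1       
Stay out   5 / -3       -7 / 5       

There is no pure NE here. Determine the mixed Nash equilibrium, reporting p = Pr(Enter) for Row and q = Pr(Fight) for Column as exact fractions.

Each player's mixing probability is pinned down by making the *other* player indifferent.
Column indifferent between Fight and Accommodate: p·7 + (1−p)·(-3) = p·(-1) + (1−p)·5 ⟹ (-3) + 10p = 5 + (-6)p ⟹ p = 1/2.
Row indifferent between Enter and Stay out: q·(-2) + (1−q)·8 = q·5 + (1−q)·(-7) ⟹ 8 + (-10)q = (-7) + 12q ⟹ q = 15/22.

p = 1/2, q = 15/22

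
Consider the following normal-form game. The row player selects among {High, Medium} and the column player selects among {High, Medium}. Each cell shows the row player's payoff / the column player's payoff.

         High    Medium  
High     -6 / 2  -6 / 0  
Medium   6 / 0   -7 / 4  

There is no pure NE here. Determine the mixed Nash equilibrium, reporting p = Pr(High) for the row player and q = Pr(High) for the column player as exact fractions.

p = 2/3, q = 1/13

Each player's mixing probability is pinned down by making the *other* player indifferent.
The column player indifferent between High and Medium: p·2 + (1−p)·0 = p·0 + (1−p)·4 ⟹ 0 + 2p = 4 + (-4)p ⟹ p = 2/3.
The row player indifferent between High and Medium: q·(-6) + (1−q)·(-6) = q·6 + (1−q)·(-7) ⟹ (-6) + 0q = (-7) + 13q ⟹ q = 1/13.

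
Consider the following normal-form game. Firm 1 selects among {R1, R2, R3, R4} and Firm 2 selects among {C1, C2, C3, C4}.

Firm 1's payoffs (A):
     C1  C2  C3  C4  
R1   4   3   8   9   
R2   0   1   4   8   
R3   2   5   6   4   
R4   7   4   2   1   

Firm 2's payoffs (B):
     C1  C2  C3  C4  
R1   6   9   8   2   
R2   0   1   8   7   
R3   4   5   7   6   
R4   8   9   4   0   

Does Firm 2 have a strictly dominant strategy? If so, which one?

A strategy is strictly dominant if it gives Firm 2 a strictly higher payoff than every other strategy, against every choice by the opponent.
C1 is not dominant: against R1, C2 gives 9 > 6.
C2 is not dominant: against R2, C3 gives 8 > 1.
C3 is not dominant: against R1, C2 gives 9 > 8.
C4 is not dominant: against R1, C1 gives 6 > 2.
No single strategy is best against every opponent action.

None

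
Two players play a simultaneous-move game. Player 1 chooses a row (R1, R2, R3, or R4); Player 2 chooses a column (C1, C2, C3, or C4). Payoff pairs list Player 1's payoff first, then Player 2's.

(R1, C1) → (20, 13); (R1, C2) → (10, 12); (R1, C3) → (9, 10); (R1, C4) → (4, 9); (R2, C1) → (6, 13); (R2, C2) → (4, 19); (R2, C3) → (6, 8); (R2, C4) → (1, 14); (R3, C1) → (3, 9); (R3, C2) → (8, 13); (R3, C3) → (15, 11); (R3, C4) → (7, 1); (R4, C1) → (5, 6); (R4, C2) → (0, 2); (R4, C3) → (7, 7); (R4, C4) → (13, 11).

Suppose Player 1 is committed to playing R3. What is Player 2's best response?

C2

With Player 1 fixed at R3, Player 2's payoffs are: C1 → 9, C2 → 13, C3 → 11, C4 → 1.
The maximum is 13, achieved by C2.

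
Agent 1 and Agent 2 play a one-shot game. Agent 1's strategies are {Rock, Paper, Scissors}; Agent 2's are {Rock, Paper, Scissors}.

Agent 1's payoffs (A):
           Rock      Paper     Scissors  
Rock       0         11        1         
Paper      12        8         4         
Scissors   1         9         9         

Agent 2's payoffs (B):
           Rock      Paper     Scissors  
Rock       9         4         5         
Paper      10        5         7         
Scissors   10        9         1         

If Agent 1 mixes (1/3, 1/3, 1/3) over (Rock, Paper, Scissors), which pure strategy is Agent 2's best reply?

Rock

Agent 2's best reply maximizes expected payoff against the mix.
Rock: (1/3)·9 + (1/3)·10 + (1/3)·10 = 29/3
Paper: (1/3)·4 + (1/3)·5 + (1/3)·9 = 6
Scissors: (1/3)·5 + (1/3)·7 + (1/3)·1 = 13/3
Highest expected payoff is 29/3, from Rock.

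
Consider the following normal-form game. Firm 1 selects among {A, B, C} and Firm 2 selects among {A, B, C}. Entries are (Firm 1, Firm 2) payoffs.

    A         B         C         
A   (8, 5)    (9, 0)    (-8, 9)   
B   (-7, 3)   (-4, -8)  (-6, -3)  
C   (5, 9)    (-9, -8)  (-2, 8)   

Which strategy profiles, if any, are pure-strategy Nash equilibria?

Find each player's best response to every opponent strategy; NE are the intersections.
Firm 1's best responses — vs A: A (payoff 8); vs B: A (payoff 9); vs C: C (payoff -2).
Firm 2's best responses — vs A: C (payoff 9); vs B: A (payoff 3); vs C: A (payoff 9).
No cell has both players best-responding. For instance, Firm 1's best reply to A is A, but against A Firm 2 prefers C over A.

None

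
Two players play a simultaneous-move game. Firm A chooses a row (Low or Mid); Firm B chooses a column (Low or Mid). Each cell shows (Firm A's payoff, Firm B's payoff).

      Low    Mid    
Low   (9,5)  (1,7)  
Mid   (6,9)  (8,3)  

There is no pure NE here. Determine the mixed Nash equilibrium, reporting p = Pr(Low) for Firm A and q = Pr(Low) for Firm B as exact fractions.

p = 3/4, q = 7/10

Each player's mixing probability is pinned down by making the *other* player indifferent.
Firm B indifferent between Low and Mid: p·5 + (1−p)·9 = p·7 + (1−p)·3 ⟹ 9 + (-4)p = 3 + 4p ⟹ p = 3/4.
Firm A indifferent between Low and Mid: q·9 + (1−q)·1 = q·6 + (1−q)·8 ⟹ 1 + 8q = 8 + (-2)q ⟹ q = 7/10.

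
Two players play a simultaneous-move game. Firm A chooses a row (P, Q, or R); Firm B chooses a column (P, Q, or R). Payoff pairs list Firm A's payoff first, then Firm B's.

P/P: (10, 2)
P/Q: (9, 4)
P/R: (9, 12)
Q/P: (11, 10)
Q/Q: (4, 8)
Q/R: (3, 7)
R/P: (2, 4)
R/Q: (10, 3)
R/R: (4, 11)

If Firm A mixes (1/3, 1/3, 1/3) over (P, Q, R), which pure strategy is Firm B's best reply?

Compute Firm B's expected payoff from each pure strategy against the given mix.
P: (1/3)·2 + (1/3)·10 + (1/3)·4 = 16/3
Q: (1/3)·4 + (1/3)·8 + (1/3)·3 = 5
R: (1/3)·12 + (1/3)·7 + (1/3)·11 = 10
Highest expected payoff is 10, from R.

R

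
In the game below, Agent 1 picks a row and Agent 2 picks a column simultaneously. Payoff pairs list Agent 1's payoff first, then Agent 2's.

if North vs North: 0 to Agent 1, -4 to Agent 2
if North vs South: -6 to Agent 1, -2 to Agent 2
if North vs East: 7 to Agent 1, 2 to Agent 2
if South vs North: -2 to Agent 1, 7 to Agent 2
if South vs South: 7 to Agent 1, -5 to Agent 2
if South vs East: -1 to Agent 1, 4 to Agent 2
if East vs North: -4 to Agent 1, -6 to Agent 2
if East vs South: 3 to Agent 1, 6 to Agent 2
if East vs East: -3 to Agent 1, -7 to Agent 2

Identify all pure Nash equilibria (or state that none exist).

A profile is a Nash equilibrium when each player is best-responding to the other.
Agent 1's best responses — vs North: North (payoff 0); vs South: South (payoff 7); vs East: North (payoff 7).
Agent 2's best responses — vs North: East (payoff 2); vs South: North (payoff 7); vs East: South (payoff 6).
The only mutual best response is (North, East); neither player gains by switching there.

(North, East)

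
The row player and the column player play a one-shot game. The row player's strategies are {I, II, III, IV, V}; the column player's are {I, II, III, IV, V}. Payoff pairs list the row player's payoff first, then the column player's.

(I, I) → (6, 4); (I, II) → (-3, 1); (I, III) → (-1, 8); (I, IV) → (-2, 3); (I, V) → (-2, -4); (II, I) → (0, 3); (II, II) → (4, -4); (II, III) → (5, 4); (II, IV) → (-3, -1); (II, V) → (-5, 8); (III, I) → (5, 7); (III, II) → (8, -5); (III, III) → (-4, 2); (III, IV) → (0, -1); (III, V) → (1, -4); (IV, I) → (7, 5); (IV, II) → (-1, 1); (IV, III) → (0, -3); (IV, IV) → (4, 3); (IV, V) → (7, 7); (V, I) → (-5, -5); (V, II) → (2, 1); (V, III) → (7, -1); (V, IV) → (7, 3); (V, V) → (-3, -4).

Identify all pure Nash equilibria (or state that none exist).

Check mutual best responses: a cell is a NE iff neither player can gain by unilaterally deviating.
The row player's best responses — vs I: IV (payoff 7); vs II: III (payoff 8); vs III: V (payoff 7); vs IV: V (payoff 7); vs V: IV (payoff 7).
The column player's best responses — vs I: III (payoff 8); vs II: V (payoff 8); vs III: I (payoff 7); vs IV: V (payoff 7); vs V: IV (payoff 3).
Mutual best responses occur at (IV, V) and (V, IV); at each, neither player gains by switching.

(IV, V) and (V, IV)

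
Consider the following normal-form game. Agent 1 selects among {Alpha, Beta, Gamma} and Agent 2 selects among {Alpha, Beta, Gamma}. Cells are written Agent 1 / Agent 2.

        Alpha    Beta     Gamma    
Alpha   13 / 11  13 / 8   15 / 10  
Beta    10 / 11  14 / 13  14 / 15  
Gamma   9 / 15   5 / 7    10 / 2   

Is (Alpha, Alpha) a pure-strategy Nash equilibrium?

Holding Agent 2 at Alpha: Agent 1 gets 13 from Alpha, versus 10 from Beta, 9 from Gamma. No profitable deviation for Agent 1.
Holding Agent 1 at Alpha: Agent 2 gets 11 from Alpha, versus 8 from Beta, 10 from Gamma. No profitable deviation for Agent 2 either.

Yes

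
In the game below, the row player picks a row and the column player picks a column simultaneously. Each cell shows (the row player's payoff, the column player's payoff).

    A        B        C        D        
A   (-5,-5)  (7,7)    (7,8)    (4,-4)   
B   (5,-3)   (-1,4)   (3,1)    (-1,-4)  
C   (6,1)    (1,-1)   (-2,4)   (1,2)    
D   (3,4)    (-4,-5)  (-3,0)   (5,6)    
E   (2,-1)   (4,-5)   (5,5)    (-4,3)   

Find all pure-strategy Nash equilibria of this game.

Find each player's best response to every opponent strategy; NE are the intersections.
The row player's best responses — vs A: C (payoff 6); vs B: A (payoff 7); vs C: A (payoff 7); vs D: D (payoff 5).
The column player's best responses — vs A: C (payoff 8); vs B: B (payoff 4); vs C: C (payoff 4); vs D: D (payoff 6); vs E: C (payoff 5).
Mutual best responses occur at (A, C) and (D, D); at each, neither player gains by switching.

(A, C) and (D, D)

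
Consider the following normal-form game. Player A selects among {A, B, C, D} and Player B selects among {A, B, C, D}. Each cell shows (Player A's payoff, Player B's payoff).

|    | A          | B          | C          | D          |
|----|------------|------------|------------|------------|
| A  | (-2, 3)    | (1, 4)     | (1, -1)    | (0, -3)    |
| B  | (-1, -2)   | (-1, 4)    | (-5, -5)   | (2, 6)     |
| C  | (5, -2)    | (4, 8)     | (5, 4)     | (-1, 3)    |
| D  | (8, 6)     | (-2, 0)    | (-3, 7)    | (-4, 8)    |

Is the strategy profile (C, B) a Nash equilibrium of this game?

Yes

Holding Player B at B: Player A gets 4 from C, versus 1 from A, -1 from B, -2 from D. No profitable deviation for Player A.
Holding Player A at C: Player B gets 8 from B, versus -2 from A, 4 from C, 3 from D. No profitable deviation for Player B either.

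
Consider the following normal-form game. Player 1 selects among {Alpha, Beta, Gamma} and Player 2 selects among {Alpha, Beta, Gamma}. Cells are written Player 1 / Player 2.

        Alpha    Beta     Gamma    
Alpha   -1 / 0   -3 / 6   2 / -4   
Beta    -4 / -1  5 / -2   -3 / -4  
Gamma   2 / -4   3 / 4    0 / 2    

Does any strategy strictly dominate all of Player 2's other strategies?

A strategy is strictly dominant if it gives Player 2 a strictly higher payoff than every other strategy, against every choice by the opponent.
Alpha is not dominant: against Alpha, Beta gives 6 > 0.
Beta is not dominant: against Beta, Alpha gives -1 > -2.
Gamma is not dominant: against Alpha, Alpha gives 0 > -4.
No single strategy is best against every opponent action.

None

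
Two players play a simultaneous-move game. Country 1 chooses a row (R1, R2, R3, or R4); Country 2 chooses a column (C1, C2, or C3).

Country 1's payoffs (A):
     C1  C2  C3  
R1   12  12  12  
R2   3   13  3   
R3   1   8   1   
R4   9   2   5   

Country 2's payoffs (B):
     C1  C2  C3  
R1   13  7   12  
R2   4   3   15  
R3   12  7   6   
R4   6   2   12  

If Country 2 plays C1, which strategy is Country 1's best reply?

R1

With Country 2 fixed at C1, Country 1's payoffs are: R1 → 12, R2 → 3, R3 → 1, R4 → 9.
The maximum is 12, achieved by R1.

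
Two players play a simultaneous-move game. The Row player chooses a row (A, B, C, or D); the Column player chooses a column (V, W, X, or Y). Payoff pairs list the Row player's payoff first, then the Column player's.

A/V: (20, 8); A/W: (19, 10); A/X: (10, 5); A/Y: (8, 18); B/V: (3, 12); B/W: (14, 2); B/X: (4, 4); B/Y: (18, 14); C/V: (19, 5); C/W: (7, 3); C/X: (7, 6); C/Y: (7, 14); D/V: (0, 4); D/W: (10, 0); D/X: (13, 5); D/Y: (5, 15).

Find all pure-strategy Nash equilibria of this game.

A profile is a Nash equilibrium when each player is best-responding to the other.
The Row player's best responses — vs V: A (payoff 20); vs W: A (payoff 19); vs X: D (payoff 13); vs Y: B (payoff 18).
The Column player's best responses — vs A: Y (payoff 18); vs B: Y (payoff 14); vs C: Y (payoff 14); vs D: Y (payoff 15).
The only mutual best response is (B, Y); neither player gains by switching there.

(B, Y)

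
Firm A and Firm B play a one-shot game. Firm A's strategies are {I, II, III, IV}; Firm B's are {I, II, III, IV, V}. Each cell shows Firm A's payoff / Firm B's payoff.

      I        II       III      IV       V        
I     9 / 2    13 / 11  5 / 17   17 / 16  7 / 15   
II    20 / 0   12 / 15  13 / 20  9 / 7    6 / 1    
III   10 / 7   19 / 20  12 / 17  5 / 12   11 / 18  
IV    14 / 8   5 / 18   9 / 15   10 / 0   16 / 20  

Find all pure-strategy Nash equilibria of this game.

(II, III), (III, II), and (IV, V)

Find each player's best response to every opponent strategy; NE are the intersections.
Firm A's best responses — vs I: II (payoff 20); vs II: III (payoff 19); vs III: II (payoff 13); vs IV: I (payoff 17); vs V: IV (payoff 16).
Firm B's best responses — vs I: III (payoff 17); vs II: III (payoff 20); vs III: II (payoff 20); vs IV: V (payoff 20).
Mutual best responses occur at (II, III), (III, II), and (IV, V); at each, neither player gains by switching.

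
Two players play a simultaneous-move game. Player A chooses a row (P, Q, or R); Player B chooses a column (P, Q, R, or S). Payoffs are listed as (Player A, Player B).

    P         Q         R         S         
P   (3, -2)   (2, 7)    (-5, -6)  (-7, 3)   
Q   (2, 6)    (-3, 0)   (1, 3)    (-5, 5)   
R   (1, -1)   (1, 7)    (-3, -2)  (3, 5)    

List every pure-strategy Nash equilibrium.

(P, Q)

Check mutual best responses: a cell is a NE iff neither player can gain by unilaterally deviating.
Player A's best responses — vs P: P (payoff 3); vs Q: P (payoff 2); vs R: Q (payoff 1); vs S: R (payoff 3).
Player B's best responses — vs P: Q (payoff 7); vs Q: P (payoff 6); vs R: Q (payoff 7).
The only mutual best response is (P, Q); neither player gains by switching there.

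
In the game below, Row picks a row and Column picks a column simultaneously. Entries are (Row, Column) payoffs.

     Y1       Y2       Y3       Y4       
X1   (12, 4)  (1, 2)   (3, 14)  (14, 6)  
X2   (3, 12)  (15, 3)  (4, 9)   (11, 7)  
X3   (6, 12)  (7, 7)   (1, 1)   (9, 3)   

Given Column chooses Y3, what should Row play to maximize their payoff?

With Column fixed at Y3, Row's payoffs are: X1 → 3, X2 → 4, X3 → 1.
The maximum is 4, achieved by X2.

X2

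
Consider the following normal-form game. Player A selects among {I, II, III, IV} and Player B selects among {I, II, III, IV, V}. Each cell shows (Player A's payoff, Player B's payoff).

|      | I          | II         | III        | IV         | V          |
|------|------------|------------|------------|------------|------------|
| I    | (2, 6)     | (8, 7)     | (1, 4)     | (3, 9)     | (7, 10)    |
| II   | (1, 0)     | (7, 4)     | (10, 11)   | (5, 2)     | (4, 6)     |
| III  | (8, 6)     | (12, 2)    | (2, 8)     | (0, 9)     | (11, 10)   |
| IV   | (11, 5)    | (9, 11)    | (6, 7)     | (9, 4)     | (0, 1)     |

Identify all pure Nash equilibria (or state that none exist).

A profile is a Nash equilibrium when each player is best-responding to the other.
Player A's best responses — vs I: IV (payoff 11); vs II: III (payoff 12); vs III: II (payoff 10); vs IV: IV (payoff 9); vs V: III (payoff 11).
Player B's best responses — vs I: V (payoff 10); vs II: III (payoff 11); vs III: V (payoff 10); vs IV: II (payoff 11).
Mutual best responses occur at (II, III) and (III, V); at each, neither player gains by switching.

(II, III) and (III, V)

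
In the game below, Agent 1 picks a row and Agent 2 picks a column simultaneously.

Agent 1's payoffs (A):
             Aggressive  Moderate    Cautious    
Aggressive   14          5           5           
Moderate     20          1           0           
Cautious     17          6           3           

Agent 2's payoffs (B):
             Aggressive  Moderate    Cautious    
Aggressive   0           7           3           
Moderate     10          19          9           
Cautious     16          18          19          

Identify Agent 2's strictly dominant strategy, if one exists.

Check whether one of Agent 2's strategies beats all alternatives regardless of what the opponent does.
Aggressive is not dominant: against Aggressive, Moderate gives 7 > 0.
Moderate is not dominant: against Cautious, Cautious gives 19 > 18.
Cautious is not dominant: against Aggressive, Moderate gives 7 > 3.
No single strategy is best against every opponent action.

None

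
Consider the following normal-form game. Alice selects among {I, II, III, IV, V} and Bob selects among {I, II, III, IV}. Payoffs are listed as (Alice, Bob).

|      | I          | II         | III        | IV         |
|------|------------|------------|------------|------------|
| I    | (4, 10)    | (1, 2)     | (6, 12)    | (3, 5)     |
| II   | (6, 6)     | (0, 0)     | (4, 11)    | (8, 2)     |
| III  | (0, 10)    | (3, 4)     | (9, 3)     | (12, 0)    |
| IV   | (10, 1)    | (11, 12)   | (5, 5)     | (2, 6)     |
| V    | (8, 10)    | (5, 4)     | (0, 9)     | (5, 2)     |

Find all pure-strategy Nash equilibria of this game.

(IV, II)

Check mutual best responses: a cell is a NE iff neither player can gain by unilaterally deviating.
Alice's best responses — vs I: IV (payoff 10); vs II: IV (payoff 11); vs III: III (payoff 9); vs IV: III (payoff 12).
Bob's best responses — vs I: III (payoff 12); vs II: III (payoff 11); vs III: I (payoff 10); vs IV: II (payoff 12); vs V: I (payoff 10).
The only mutual best response is (IV, II); neither player gains by switching there.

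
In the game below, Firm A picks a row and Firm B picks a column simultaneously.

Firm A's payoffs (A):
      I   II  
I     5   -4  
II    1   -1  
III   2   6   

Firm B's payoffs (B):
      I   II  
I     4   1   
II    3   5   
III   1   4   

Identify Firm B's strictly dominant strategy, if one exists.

A strategy is strictly dominant if it gives Firm B a strictly higher payoff than every other strategy, against every choice by the opponent.
I is not dominant: against II, II gives 5 > 3.
II is not dominant: against I, I gives 4 > 1.
No single strategy is best against every opponent action.

None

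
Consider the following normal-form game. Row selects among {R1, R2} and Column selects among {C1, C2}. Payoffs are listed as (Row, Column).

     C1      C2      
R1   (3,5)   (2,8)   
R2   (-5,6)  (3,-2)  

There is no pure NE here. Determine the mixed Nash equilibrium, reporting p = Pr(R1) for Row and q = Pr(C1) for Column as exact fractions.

p = 8/11, q = 1/9

Each player's mixing probability is pinned down by making the *other* player indifferent.
Column indifferent between C1 and C2: p·5 + (1−p)·6 = p·8 + (1−p)·(-2) ⟹ 6 + (-1)p = (-2) + 10p ⟹ p = 8/11.
Row indifferent between R1 and R2: q·3 + (1−q)·2 = q·(-5) + (1−q)·3 ⟹ 2 + 1q = 3 + (-8)q ⟹ q = 1/9.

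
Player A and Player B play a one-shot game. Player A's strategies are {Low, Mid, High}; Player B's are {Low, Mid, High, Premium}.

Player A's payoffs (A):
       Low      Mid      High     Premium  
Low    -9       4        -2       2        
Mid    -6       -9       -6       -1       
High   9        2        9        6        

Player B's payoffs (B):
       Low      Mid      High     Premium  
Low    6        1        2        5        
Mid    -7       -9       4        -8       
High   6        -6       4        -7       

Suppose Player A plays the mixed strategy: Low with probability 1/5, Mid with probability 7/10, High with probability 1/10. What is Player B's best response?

High

Compute Player B's expected payoff from each pure strategy against the given mix.
Low: (1/5)·6 + (7/10)·(-7) + (1/10)·6 = -31/10
Mid: (1/5)·1 + (7/10)·(-9) + (1/10)·(-6) = -67/10
High: (1/5)·2 + (7/10)·4 + (1/10)·4 = 18/5
Premium: (1/5)·5 + (7/10)·(-8) + (1/10)·(-7) = -53/10
Highest expected payoff is 18/5, from High.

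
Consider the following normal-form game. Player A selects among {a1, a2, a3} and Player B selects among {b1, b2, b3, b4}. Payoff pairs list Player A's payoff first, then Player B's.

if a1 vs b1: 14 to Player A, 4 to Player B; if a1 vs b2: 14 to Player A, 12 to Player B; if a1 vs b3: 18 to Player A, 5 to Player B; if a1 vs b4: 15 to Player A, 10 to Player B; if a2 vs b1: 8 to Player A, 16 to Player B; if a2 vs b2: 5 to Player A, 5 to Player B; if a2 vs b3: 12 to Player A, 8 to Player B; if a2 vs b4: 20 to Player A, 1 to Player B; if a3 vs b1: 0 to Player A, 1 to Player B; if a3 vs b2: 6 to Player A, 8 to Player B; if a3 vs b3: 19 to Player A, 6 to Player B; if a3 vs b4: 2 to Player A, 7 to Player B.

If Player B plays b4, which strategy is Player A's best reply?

a2

With Player B fixed at b4, Player A's payoffs are: a1 → 15, a2 → 20, a3 → 2.
The maximum is 20, achieved by a2.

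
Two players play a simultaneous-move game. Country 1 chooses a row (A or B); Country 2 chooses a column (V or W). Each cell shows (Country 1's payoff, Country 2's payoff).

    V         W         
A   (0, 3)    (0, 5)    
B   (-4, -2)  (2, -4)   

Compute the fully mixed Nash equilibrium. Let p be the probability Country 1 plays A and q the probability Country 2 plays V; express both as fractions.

Each player's mixing probability is pinned down by making the *other* player indifferent.
Country 2 indifferent between V and W: p·3 + (1−p)·(-2) = p·5 + (1−p)·(-4) ⟹ (-2) + 5p = (-4) + 9p ⟹ p = 1/2.
Country 1 indifferent between A and B: q·0 + (1−q)·0 = q·(-4) + (1−q)·2 ⟹ 0 + 0q = 2 + (-6)q ⟹ q = 1/3.

p = 1/2, q = 1/3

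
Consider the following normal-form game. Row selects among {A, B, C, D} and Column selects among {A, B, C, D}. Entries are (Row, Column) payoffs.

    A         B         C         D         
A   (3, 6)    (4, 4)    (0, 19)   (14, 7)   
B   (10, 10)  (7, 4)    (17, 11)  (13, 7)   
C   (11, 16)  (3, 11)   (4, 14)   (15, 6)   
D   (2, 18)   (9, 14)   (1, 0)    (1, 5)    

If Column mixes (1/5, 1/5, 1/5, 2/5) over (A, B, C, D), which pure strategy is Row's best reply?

Compute Row's expected payoff from each pure strategy against the given mix.
A: (1/5)·3 + (1/5)·4 + (1/5)·0 + (2/5)·14 = 7
B: (1/5)·10 + (1/5)·7 + (1/5)·17 + (2/5)·13 = 12
C: (1/5)·11 + (1/5)·3 + (1/5)·4 + (2/5)·15 = 48/5
D: (1/5)·2 + (1/5)·9 + (1/5)·1 + (2/5)·1 = 14/5
Highest expected payoff is 12, from B.

B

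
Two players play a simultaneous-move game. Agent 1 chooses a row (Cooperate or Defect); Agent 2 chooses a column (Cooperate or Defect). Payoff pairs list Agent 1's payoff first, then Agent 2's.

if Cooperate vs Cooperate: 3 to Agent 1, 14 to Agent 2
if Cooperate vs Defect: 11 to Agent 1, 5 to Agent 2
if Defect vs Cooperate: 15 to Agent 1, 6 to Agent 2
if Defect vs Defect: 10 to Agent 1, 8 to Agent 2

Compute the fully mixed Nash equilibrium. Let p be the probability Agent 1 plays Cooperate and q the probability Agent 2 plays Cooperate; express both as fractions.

Each player's mixing probability is pinned down by making the *other* player indifferent.
Agent 2 indifferent between Cooperate and Defect: p·14 + (1−p)·6 = p·5 + (1−p)·8 ⟹ 6 + 8p = 8 + (-3)p ⟹ p = 2/11.
Agent 1 indifferent between Cooperate and Defect: q·3 + (1−q)·11 = q·15 + (1−q)·10 ⟹ 11 + (-8)q = 10 + 5q ⟹ q = 1/13.

p = 2/11, q = 1/13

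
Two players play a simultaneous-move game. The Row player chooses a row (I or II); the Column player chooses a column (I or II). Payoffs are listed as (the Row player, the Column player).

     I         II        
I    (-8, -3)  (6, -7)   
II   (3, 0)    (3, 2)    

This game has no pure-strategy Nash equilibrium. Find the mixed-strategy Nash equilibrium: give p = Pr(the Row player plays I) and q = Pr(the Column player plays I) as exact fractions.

p = 1/3, q = 3/14

Each player's mixing probability is pinned down by making the *other* player indifferent.
The Column player indifferent between I and II: p·(-3) + (1−p)·0 = p·(-7) + (1−p)·2 ⟹ 0 + (-3)p = 2 + (-9)p ⟹ p = 1/3.
The Row player indifferent between I and II: q·(-8) + (1−q)·6 = q·3 + (1−q)·3 ⟹ 6 + (-14)q = 3 + 0q ⟹ q = 3/14.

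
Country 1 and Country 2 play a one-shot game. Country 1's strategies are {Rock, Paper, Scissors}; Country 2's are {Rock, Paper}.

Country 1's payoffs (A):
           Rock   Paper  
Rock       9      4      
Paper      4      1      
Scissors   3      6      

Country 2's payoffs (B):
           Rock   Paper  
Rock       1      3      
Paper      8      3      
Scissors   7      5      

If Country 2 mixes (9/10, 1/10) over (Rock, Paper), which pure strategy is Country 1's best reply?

Country 1's best reply maximizes expected payoff against the mix.
Rock: (9/10)·9 + (1/10)·4 = 17/2
Paper: (9/10)·4 + (1/10)·1 = 37/10
Scissors: (9/10)·3 + (1/10)·6 = 33/10
Highest expected payoff is 17/2, from Rock.

Rock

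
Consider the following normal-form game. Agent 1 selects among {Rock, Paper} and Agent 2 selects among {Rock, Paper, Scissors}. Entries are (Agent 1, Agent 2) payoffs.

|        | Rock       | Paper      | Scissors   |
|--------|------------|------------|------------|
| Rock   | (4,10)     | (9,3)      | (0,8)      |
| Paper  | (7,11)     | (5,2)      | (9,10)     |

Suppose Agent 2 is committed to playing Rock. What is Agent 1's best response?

With Agent 2 fixed at Rock, Agent 1's payoffs are: Rock → 4, Paper → 7.
The maximum is 7, achieved by Paper.

Paper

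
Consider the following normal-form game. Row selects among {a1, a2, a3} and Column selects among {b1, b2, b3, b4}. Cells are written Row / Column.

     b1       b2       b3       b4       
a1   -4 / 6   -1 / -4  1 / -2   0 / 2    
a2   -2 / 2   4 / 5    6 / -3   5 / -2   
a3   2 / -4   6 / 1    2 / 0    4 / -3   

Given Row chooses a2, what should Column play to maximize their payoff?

b2

With Row fixed at a2, Column's payoffs are: b1 → 2, b2 → 5, b3 → -3, b4 → -2.
The maximum is 5, achieved by b2.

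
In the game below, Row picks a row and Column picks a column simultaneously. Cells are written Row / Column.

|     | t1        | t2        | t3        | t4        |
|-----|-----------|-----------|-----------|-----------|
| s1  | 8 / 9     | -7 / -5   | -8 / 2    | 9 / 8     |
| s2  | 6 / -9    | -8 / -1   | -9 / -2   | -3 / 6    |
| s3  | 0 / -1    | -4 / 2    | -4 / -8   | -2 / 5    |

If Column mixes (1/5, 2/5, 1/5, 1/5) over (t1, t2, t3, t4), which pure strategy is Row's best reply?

Row's best reply maximizes expected payoff against the mix.
s1: (1/5)·8 + (2/5)·(-7) + (1/5)·(-8) + (1/5)·9 = -1
s2: (1/5)·6 + (2/5)·(-8) + (1/5)·(-9) + (1/5)·(-3) = -22/5
s3: (1/5)·0 + (2/5)·(-4) + (1/5)·(-4) + (1/5)·(-2) = -14/5
Highest expected payoff is -1, from s1.

s1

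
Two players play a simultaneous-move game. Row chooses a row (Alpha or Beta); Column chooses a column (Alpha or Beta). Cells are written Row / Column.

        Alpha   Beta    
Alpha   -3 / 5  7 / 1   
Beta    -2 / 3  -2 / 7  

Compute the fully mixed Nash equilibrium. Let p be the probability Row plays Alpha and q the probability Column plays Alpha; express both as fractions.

In a mixed NE each player is indifferent between their pure strategies, so the opponent's mix sets the indifference.
Column indifferent between Alpha and Beta: p·5 + (1−p)·3 = p·1 + (1−p)·7 ⟹ 3 + 2p = 7 + (-6)p ⟹ p = 1/2.
Row indifferent between Alpha and Beta: q·(-3) + (1−q)·7 = q·(-2) + (1−q)·(-2) ⟹ 7 + (-10)q = (-2) + 0q ⟹ q = 9/10.

p = 1/2, q = 9/10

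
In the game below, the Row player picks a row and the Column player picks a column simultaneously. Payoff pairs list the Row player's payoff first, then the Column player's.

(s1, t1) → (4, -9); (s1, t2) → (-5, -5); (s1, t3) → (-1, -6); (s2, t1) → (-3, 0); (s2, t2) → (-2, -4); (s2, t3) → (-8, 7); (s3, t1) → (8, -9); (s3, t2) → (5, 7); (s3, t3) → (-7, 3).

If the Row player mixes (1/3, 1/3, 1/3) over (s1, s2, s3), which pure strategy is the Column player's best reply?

t3

The Column player's best reply maximizes expected payoff against the mix.
t1: (1/3)·(-9) + (1/3)·0 + (1/3)·(-9) = -6
t2: (1/3)·(-5) + (1/3)·(-4) + (1/3)·7 = -2/3
t3: (1/3)·(-6) + (1/3)·7 + (1/3)·3 = 4/3
Highest expected payoff is 4/3, from t3.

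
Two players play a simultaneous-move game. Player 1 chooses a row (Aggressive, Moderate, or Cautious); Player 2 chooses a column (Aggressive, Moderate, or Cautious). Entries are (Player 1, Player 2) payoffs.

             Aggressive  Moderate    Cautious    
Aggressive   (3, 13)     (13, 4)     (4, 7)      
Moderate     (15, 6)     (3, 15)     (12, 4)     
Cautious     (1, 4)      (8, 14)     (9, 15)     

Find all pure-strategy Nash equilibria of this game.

There is no pure-strategy Nash equilibrium

Find each player's best response to every opponent strategy; NE are the intersections.
Player 1's best responses — vs Aggressive: Moderate (payoff 15); vs Moderate: Aggressive (payoff 13); vs Cautious: Moderate (payoff 12).
Player 2's best responses — vs Aggressive: Aggressive (payoff 13); vs Moderate: Moderate (payoff 15); vs Cautious: Cautious (payoff 15).
No cell has both players best-responding. For instance, Player 1's best reply to Cautious is Moderate, but against Moderate Player 2 prefers Moderate over Cautious.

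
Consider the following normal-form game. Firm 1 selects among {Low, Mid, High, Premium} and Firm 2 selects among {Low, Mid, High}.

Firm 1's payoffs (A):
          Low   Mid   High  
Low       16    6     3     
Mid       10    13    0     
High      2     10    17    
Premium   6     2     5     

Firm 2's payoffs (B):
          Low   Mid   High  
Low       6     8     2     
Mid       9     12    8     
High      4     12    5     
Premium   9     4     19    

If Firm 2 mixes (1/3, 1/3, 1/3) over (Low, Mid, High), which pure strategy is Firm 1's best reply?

High

Firm 1's best reply maximizes expected payoff against the mix.
Low: (1/3)·16 + (1/3)·6 + (1/3)·3 = 25/3
Mid: (1/3)·10 + (1/3)·13 + (1/3)·0 = 23/3
High: (1/3)·2 + (1/3)·10 + (1/3)·17 = 29/3
Premium: (1/3)·6 + (1/3)·2 + (1/3)·5 = 13/3
Highest expected payoff is 29/3, from High.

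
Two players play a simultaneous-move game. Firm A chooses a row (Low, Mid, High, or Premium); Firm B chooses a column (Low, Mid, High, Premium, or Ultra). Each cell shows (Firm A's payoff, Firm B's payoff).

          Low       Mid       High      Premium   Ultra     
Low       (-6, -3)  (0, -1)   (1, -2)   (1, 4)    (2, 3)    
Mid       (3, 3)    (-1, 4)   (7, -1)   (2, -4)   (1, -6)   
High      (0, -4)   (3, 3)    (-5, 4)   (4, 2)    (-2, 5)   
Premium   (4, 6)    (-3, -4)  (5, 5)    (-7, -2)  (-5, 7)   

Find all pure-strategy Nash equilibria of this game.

A profile is a Nash equilibrium when each player is best-responding to the other.
Firm A's best responses — vs Low: Premium (payoff 4); vs Mid: High (payoff 3); vs High: Mid (payoff 7); vs Premium: High (payoff 4); vs Ultra: Low (payoff 2).
Firm B's best responses — vs Low: Premium (payoff 4); vs Mid: Mid (payoff 4); vs High: Ultra (payoff 5); vs Premium: Ultra (payoff 7).
No cell has both players best-responding. For instance, Firm A's best reply to Low is Premium, but against Premium Firm B prefers Ultra over Low.

None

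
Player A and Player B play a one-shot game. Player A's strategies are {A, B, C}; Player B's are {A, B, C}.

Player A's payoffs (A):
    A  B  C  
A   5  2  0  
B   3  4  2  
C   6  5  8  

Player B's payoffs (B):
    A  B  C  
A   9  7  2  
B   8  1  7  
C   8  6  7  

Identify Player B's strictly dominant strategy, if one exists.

A

A strategy is strictly dominant if it gives Player B a strictly higher payoff than every other strategy, against every choice by the opponent.
A strictly dominates: vs A: 9 > each of {7, 2}; vs B: 8 > each of {1, 7}; vs C: 8 > each of {6, 7}.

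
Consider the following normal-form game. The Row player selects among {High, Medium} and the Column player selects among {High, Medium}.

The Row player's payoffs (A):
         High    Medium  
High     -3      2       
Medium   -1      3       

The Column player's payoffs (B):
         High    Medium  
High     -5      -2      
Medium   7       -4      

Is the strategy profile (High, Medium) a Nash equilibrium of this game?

No

Holding the Column player at Medium: the Row player gets 2 from High but could get 3 by switching to Medium. The Row player has a profitable deviation.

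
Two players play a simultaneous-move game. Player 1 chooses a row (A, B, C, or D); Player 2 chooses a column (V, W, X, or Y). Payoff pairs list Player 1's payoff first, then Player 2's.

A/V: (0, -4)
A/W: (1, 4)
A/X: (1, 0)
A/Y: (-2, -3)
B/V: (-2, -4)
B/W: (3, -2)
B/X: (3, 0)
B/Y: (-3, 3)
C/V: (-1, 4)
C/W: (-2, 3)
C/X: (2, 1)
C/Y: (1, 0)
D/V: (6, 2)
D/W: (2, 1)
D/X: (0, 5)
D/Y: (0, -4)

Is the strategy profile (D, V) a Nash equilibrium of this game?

No

Holding Player 2 at V: Player 1 gets 6 from D, versus 0 from A, -2 from B, -1 from C. No profitable deviation for Player 1.
Holding Player 1 at D: Player 2 gets 2 from V but could get 5 by switching to X. Player 2 has a profitable deviation.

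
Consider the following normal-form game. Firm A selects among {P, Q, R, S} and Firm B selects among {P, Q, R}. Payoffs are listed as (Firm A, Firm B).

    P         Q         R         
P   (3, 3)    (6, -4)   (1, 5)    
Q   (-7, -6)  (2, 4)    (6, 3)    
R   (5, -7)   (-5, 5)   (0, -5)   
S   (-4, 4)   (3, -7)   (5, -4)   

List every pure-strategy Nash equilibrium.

Find each player's best response to every opponent strategy; NE are the intersections.
Firm A's best responses — vs P: R (payoff 5); vs Q: P (payoff 6); vs R: Q (payoff 6).
Firm B's best responses — vs P: R (payoff 5); vs Q: Q (payoff 4); vs R: Q (payoff 5); vs S: P (payoff 4).
No cell has both players best-responding. For instance, Firm A's best reply to Q is P, but against P Firm B prefers R over Q.

None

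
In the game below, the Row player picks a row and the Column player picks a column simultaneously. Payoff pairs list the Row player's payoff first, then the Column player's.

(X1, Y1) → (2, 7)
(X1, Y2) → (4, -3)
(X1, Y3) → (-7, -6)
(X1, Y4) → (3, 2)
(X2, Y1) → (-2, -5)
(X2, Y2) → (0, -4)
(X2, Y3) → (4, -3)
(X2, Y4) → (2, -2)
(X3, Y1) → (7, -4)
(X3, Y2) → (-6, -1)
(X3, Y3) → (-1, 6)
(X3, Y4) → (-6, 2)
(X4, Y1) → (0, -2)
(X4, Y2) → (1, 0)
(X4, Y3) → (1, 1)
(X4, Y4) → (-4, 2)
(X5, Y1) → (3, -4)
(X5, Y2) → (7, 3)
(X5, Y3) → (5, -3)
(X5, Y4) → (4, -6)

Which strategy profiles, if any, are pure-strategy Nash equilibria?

(X5, Y2)

Check mutual best responses: a cell is a NE iff neither player can gain by unilaterally deviating.
The Row player's best responses — vs Y1: X3 (payoff 7); vs Y2: X5 (payoff 7); vs Y3: X5 (payoff 5); vs Y4: X5 (payoff 4).
The Column player's best responses — vs X1: Y1 (payoff 7); vs X2: Y4 (payoff -2); vs X3: Y3 (payoff 6); vs X4: Y4 (payoff 2); vs X5: Y2 (payoff 3).
The only mutual best response is (X5, Y2); neither player gains by switching there.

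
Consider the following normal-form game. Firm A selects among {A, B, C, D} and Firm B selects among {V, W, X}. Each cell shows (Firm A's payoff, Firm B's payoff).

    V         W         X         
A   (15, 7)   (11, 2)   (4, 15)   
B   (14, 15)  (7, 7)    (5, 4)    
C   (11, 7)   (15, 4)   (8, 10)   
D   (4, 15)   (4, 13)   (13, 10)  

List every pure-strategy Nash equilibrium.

A profile is a Nash equilibrium when each player is best-responding to the other.
Firm A's best responses — vs V: A (payoff 15); vs W: C (payoff 15); vs X: D (payoff 13).
Firm B's best responses — vs A: X (payoff 15); vs B: V (payoff 15); vs C: X (payoff 10); vs D: V (payoff 15).
No cell has both players best-responding. For instance, Firm A's best reply to X is D, but against D Firm B prefers V over X.

There is no pure-strategy Nash equilibrium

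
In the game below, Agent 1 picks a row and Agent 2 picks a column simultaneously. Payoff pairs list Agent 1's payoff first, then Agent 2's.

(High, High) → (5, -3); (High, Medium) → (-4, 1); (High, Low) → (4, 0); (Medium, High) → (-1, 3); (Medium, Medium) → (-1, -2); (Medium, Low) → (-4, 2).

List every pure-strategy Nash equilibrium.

There is no pure-strategy Nash equilibrium

Check mutual best responses: a cell is a NE iff neither player can gain by unilaterally deviating.
Agent 1's best responses — vs High: High (payoff 5); vs Medium: Medium (payoff -1); vs Low: High (payoff 4).
Agent 2's best responses — vs High: Medium (payoff 1); vs Medium: High (payoff 3).
No cell has both players best-responding. For instance, Agent 1's best reply to Medium is Medium, but against Medium Agent 2 prefers High over Medium.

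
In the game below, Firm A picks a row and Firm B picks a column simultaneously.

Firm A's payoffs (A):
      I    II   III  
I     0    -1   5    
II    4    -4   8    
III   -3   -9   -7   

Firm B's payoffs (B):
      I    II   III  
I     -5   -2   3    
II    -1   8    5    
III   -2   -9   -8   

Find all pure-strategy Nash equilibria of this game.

Find each player's best response to every opponent strategy; NE are the intersections.
Firm A's best responses — vs I: II (payoff 4); vs II: I (payoff -1); vs III: II (payoff 8).
Firm B's best responses — vs I: III (payoff 3); vs II: II (payoff 8); vs III: I (payoff -2).
No cell has both players best-responding. For instance, Firm A's best reply to III is II, but against II Firm B prefers II over III.

None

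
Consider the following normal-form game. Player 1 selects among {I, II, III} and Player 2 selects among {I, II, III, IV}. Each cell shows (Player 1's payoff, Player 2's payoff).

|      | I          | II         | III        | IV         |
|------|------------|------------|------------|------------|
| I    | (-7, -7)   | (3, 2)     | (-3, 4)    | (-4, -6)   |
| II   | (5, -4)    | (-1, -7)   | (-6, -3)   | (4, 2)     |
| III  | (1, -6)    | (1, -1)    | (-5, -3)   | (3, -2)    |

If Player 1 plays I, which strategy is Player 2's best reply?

III

With Player 1 fixed at I, Player 2's payoffs are: I → -7, II → 2, III → 4, IV → -6.
The maximum is 4, achieved by III.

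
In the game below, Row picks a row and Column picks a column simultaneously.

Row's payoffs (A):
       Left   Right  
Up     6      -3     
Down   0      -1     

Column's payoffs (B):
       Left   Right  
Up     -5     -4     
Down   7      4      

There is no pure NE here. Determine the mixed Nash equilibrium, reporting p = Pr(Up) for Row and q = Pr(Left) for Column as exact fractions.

p = 3/4, q = 1/4

Each player's mixing probability is pinned down by making the *other* player indifferent.
Column indifferent between Left and Right: p·(-5) + (1−p)·7 = p·(-4) + (1−p)·4 ⟹ 7 + (-12)p = 4 + (-8)p ⟹ p = 3/4.
Row indifferent between Up and Down: q·6 + (1−q)·(-3) = q·0 + (1−q)·(-1) ⟹ (-3) + 9q = (-1) + 1q ⟹ q = 1/4.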